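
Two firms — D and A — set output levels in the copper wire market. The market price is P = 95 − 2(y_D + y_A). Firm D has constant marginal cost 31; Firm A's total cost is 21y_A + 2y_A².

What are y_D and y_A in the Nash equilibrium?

13, 6

Firm D's profit: π = y_D(95 − 2(y_D + y_A)) − 31y_D.
∂π/∂y_D = 64 − 4y_D − 2y_A = 0, so y_D = 16 − 0.5y_A.
For A: ∂π/∂y_A = 74 − 8y_A − 2y_D = 0 ⇒ y_A = 9.25 − 0.25y_D.
Substituting the second reaction function into the first: y_D = 16 − 0.5(9.25 − 0.25y_D), which gives 0.875y_D = 11.375 ⇒ y_D = 13.
Then y_A = 9.25 − 0.25·13 = 6.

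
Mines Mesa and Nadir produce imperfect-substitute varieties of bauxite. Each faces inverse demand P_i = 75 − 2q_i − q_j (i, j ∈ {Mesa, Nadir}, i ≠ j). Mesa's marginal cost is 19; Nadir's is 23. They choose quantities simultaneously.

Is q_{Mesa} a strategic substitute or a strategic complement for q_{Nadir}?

strategic substitutes

Mine Mesa's profit: π = q_{Mesa}(75 − 2q_{Mesa} − q_{Nadir}) − 19q_{Mesa}.
∂π/∂q_{Mesa} = 56 − 4q_{Mesa} − q_{Nadir} = 0 ⇒ q_{Mesa} = 14 − 0.25q_{Nadir}.
The best-response slope dq_{Mesa}/dq_{Nadir} = −0.25 < 0: the reaction function is downward-sloping, so the choices are strategic substitutes.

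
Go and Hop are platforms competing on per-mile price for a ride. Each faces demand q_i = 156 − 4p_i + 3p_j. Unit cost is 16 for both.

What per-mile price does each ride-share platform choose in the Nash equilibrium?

Go's profit: π = (p_{Go} − 16)(156 − 4p_{Go} + 3p_{Hop}).
∂π/∂p_{Go} = 220 − 8p_{Go} + 3p_{Hop} = 0 ⇒ p_{Go} = 27.5 + 0.375p_{Hop}.
The game is symmetric, so in equilibrium p_{Hop} = p_{Go}: the reaction function gives 0.625p_{Go} = 27.5, hence p_{Go} = 44.

44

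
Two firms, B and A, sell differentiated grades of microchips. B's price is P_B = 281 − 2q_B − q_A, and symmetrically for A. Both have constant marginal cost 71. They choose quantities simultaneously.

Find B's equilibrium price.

Firm B's profit: π = q_B(281 − 2q_B − q_A) − 71q_B.
∂π/∂q_B = 210 − 4q_B − q_A = 0 ⇒ q_B = 52.5 − 0.25q_A.
The game is symmetric, so in equilibrium q_A = q_B: the reaction function gives 1.25q_B = 52.5, hence q_B = 42.
P_B = 281 − 2·42 − 42 = 155.

155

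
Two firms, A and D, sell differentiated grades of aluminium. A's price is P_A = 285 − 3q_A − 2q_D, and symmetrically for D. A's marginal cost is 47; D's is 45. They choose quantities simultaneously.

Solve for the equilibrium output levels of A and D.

29.625, 30.125

Firm A's profit: π = q_A(285 − 3q_A − 2q_D) − 47q_A.
∂π/∂q_A = 238 − 6q_A − 2q_D = 0 ⇒ q_A = 119/3 − (1/3)q_D.
Similarly q_D = 40 − (1/3)q_A.
Plugging q_D into A's best response: q_A = 119/3 − (1/3)(40 − (1/3)q_A) ⇒ (8/9)q_A = 79/3, so q_A = 29.625.
Then q_D = 40 − (1/3)·29.625 = 30.125.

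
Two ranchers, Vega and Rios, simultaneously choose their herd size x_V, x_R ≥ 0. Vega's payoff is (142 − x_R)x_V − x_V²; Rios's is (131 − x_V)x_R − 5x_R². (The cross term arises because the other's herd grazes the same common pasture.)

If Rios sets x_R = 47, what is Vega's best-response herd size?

Expanding Vega's payoff: 142x_V − x_Rx_V − x_V².
∂π/∂x_V = 142 − x_R − 2x_V = 0, so x_V = 71 − 0.5x_R.
At x_R = 47: x_V = 71 − 0.5·47 = 47.5.

47.5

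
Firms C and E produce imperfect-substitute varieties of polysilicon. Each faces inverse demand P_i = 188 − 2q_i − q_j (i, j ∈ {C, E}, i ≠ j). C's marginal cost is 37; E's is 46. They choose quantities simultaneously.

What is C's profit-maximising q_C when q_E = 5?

Firm C's profit: π = q_C(188 − 2q_C − q_E) − 37q_C.
∂π/∂q_C = 151 − 4q_C − q_E = 0 ⇒ q_C = 37.75 − 0.25q_E.
At q_E = 5: q_C = 37.75 − 0.25·5 = 36.5.

36.5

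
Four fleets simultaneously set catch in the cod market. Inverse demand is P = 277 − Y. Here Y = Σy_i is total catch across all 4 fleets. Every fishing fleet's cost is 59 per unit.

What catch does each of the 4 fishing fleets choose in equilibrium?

A representative fishing fleet's profit is π_i = y_i(277 − Y) − 59y_i, with Y = y_i + Σ_{j≠i} y_j.
First-order condition: 218 − 2y_i − Σ_{j≠i} y_j = 0.
Imposing symmetry (y_j = y for all j) turns Σ_{j≠i} y_j into 3y, so 218 = 5y and y = 43.6.

43.6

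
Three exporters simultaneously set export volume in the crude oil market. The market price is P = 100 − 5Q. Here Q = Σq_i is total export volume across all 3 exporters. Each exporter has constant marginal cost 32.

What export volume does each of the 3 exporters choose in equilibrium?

A representative exporter's profit is π_i = q_i(100 − 5Q) − 32q_i, with Q = q_i + Σ_{j≠i} q_j.
First-order condition: 68 − 10q_i − 5Σ_{j≠i} q_j = 0.
Imposing symmetry (q_j = q for all j) turns Σ_{j≠i} q_j into 2q, so 68 = 20q and q = 3.4.

3.4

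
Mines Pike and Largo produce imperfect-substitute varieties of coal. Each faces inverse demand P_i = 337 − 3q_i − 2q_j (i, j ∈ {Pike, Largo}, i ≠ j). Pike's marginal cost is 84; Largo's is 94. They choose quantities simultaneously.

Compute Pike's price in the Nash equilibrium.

180.75

Mine Pike's profit: π = q_{Pike}(337 − 3q_{Pike} − 2q_{Largo}) − 84q_{Pike}.
∂π/∂q_{Pike} = 253 − 6q_{Pike} − 2q_{Largo} = 0 ⇒ q_{Pike} = 253/6 − (1/3)q_{Largo}.
Similarly q_{Largo} = 40.5 − (1/3)q_{Pike}.
Solving the two reaction functions simultaneously: (1 − (−1/3)(−1/3))q_{Pike} = 253/6 − (1/3)·40.5, so (8/9)q_{Pike} = 86/3 and q_{Pike} = 32.25.
Then q_{Largo} = 40.5 − (1/3)·32.25 = 29.75.
P_{Pike} = 337 − 3·32.25 − 2·29.75 = 180.75.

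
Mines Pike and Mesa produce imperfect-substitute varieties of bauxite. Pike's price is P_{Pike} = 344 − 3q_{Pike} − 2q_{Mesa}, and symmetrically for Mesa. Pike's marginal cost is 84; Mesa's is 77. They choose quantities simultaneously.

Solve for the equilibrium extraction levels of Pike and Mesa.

Mine Pike's profit: π = q_{Pike}(344 − 3q_{Pike} − 2q_{Mesa}) − 84q_{Pike}.
∂π/∂q_{Pike} = 260 − 6q_{Pike} − 2q_{Mesa} = 0 ⇒ q_{Pike} = 130/3 − (1/3)q_{Mesa}.
Similarly q_{Mesa} = 44.5 − (1/3)q_{Pike}.
Substituting the second reaction function into the first: q_{Pike} = 130/3 − (1/3)(44.5 − (1/3)q_{Pike}), which gives (8/9)q_{Pike} = 28.5 ⇒ q_{Pike} = 32.0625.
Then q_{Mesa} = 44.5 − (1/3)·32.0625 = 33.8125.

32.0625, 33.8125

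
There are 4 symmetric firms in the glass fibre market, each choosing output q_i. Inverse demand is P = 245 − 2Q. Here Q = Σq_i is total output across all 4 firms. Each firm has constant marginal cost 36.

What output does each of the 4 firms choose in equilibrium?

20.9

A representative firm's profit is π_i = q_i(245 − 2Q) − 36q_i, with Q = q_i + Σ_{j≠i} q_j.
First-order condition: 209 − 4q_i − 2Σ_{j≠i} q_j = 0.
With identical firms, set every q_j = q: then 209 − 4q − 6q = 0, i.e. q = 209/10 = 20.9.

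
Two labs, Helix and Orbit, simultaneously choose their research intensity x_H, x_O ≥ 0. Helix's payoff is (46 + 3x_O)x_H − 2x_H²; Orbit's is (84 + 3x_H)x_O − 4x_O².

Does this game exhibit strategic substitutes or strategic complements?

Expanding Helix's payoff: 46x_H + 3x_Ox_H − 2x_H².
∂π/∂x_H = 46 + 3x_O − 4x_H = 0, so x_H = 11.5 + 0.75x_O.
The best-response slope dx_H/dx_O = 0.75 > 0: the reaction function is upward-sloping, so the choices are strategic complements.

strategic complements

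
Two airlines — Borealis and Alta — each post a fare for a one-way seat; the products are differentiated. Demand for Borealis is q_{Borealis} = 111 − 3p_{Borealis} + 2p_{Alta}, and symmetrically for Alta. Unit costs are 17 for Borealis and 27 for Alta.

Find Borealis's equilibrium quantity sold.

76.125

Borealis's profit: π = (p_{Borealis} − 17)(111 − 3p_{Borealis} + 2p_{Alta}).
∂π/∂p_{Borealis} = 162 − 6p_{Borealis} + 2p_{Alta} = 0 ⇒ p_{Borealis} = 27 + (1/3)p_{Alta}.
Similarly p_{Alta} = 32 + (1/3)p_{Borealis}.
Solving the two reaction functions simultaneously: (1 − (1/3)(1/3))p_{Borealis} = 27 + (1/3)·32, so (8/9)p_{Borealis} = 113/3 and p_{Borealis} = 42.375.
Then p_{Alta} = 32 + (1/3)·42.375 = 46.125.
q_{Borealis} = 111 − 3·42.375 + 2·46.125 = 76.125.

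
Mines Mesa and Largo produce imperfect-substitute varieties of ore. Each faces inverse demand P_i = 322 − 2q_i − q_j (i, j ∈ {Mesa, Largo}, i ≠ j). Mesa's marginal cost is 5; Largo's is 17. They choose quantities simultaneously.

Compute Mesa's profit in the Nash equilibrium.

8243.28

Mine Mesa's profit: π = q_{Mesa}(322 − 2q_{Mesa} − q_{Largo}) − 5q_{Mesa}.
∂π/∂q_{Mesa} = 317 − 4q_{Mesa} − q_{Largo} = 0 ⇒ q_{Mesa} = 79.25 − 0.25q_{Largo}.
Similarly q_{Largo} = 76.25 − 0.25q_{Mesa}.
Solving the two reaction functions simultaneously: (1 − (−0.25)(−0.25))q_{Mesa} = 79.25 − 0.25·76.25, so 0.9375q_{Mesa} = 60.1875 and q_{Mesa} = 64.2.
Then q_{Largo} = 76.25 − 0.25·64.2 = 60.2.
P_{Mesa} = 322 − 2·64.2 − 60.2 = 133.4.
Profit = (133.4 − 5)·64.2 = 8243.28.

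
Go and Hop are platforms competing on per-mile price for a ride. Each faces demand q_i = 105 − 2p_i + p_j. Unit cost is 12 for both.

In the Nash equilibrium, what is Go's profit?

1922

Go's profit: π = (p_{Go} − 12)(105 − 2p_{Go} + p_{Hop}).
∂π/∂p_{Go} = 129 − 4p_{Go} + p_{Hop} = 0 ⇒ p_{Go} = 32.25 + 0.25p_{Hop}.
The game is symmetric, so in equilibrium p_{Hop} = p_{Go}: the reaction function gives 0.75p_{Go} = 32.25, hence p_{Go} = 43.
q_{Go} = 105 − 2·43 + 43 = 62.
Profit = (43 − 12)·62 = 1922.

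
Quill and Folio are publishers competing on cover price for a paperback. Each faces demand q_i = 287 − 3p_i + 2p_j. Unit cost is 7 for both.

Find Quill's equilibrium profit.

Quill's profit: π = (p_{Quill} − 7)(287 − 3p_{Quill} + 2p_{Folio}).
∂π/∂p_{Quill} = 308 − 6p_{Quill} + 2p_{Folio} = 0 ⇒ p_{Quill} = 154/3 + (1/3)p_{Folio}.
The game is symmetric, so in equilibrium p_{Folio} = p_{Quill}: the reaction function gives (2/3)p_{Quill} = 154/3, hence p_{Quill} = 77.
q_{Quill} = 287 − 3·77 + 2·77 = 210.
Profit = (77 − 7)·210 = 14700.

14700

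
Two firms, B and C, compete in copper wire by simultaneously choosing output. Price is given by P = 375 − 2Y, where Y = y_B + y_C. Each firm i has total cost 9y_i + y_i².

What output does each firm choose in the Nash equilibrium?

Firm B's profit: π = y_B(375 − 2(y_B + y_C)) − 9y_B − y_B².
∂π/∂y_B = 366 − 6y_B − 2y_C = 0, so y_B = 61 − (1/3)y_C.
The game is symmetric, so in equilibrium y_C = y_B: the reaction function gives (4/3)y_B = 61, hence y_B = 45.75.

45.75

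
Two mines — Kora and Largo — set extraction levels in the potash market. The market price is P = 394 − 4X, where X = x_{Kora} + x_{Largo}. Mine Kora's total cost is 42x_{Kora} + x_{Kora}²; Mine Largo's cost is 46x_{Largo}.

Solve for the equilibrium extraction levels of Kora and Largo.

22.25, 32.375

Mine Kora's profit: π = x_{Kora}(394 − 4(x_{Kora} + x_{Largo})) − 42x_{Kora} − x_{Kora}².
∂π/∂x_{Kora} = 352 − 10x_{Kora} − 4x_{Largo} = 0, so x_{Kora} = 35.2 − 0.4x_{Largo}.
For Largo: ∂π/∂x_{Largo} = 348 − 8x_{Largo} − 4x_{Kora} = 0 ⇒ x_{Largo} = 43.5 − 0.5x_{Kora}.
Solving the two reaction functions simultaneously: (1 − (−0.4)(−0.5))x_{Kora} = 35.2 − 0.4·43.5, so 0.8x_{Kora} = 17.8 and x_{Kora} = 22.25.
Then x_{Largo} = 43.5 − 0.5·22.25 = 32.375.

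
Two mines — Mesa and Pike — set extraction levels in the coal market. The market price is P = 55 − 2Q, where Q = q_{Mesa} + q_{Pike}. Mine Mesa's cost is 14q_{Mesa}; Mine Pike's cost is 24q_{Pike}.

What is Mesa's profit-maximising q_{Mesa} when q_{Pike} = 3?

Mine Mesa's profit: π = q_{Mesa}(55 − 2(q_{Mesa} + q_{Pike})) − 14q_{Mesa}.
∂π/∂q_{Mesa} = 41 − 4q_{Mesa} − 2q_{Pike} = 0, so q_{Mesa} = 10.25 − 0.5q_{Pike}.
At q_{Pike} = 3: q_{Mesa} = 10.25 − 0.5·3 = 8.75.

8.75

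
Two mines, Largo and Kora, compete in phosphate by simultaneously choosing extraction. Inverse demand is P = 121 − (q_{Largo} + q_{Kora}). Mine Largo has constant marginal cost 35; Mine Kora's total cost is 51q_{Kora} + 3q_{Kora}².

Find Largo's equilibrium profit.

Mine Largo's profit: π = q_{Largo}(121 − (q_{Largo} + q_{Kora})) − 35q_{Largo}.
∂π/∂q_{Largo} = 86 − 2q_{Largo} − q_{Kora} = 0, so q_{Largo} = 43 − 0.5q_{Kora}.
For Kora: ∂π/∂q_{Kora} = 70 − 8q_{Kora} − q_{Largo} = 0 ⇒ q_{Kora} = 8.75 − 0.125q_{Largo}.
Plugging q_{Kora} into Largo's best response: q_{Largo} = 43 − 0.5(8.75 − 0.125q_{Largo}) ⇒ 0.9375q_{Largo} = 38.625, so q_{Largo} = 41.2.
Then q_{Kora} = 8.75 − 0.125·41.2 = 3.6.
Price P = 121 − 44.8 = 76.2.
Largo's profit: (76.2 − 35)·41.2 = 1697.44.

1697.44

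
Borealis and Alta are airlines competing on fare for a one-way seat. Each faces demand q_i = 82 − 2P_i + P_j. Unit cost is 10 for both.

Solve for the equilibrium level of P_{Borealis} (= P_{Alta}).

Borealis's profit: π = (P_{Borealis} − 10)(82 − 2P_{Borealis} + P_{Alta}).
∂π/∂P_{Borealis} = 102 − 4P_{Borealis} + P_{Alta} = 0 ⇒ P_{Borealis} = 25.5 + 0.25P_{Alta}.
By symmetry P_{Alta} = P_{Borealis}; substituting into the reaction function, 0.75P_{Borealis} = 25.5 and P_{Borealis} = 34.

34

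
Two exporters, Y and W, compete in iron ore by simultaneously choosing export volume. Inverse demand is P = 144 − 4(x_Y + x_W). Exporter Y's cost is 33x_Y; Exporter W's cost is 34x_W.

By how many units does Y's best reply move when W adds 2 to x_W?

Exporter Y's profit: π = x_Y(144 − 4(x_Y + x_W)) − 33x_Y.
∂π/∂x_Y = 111 − 8x_Y − 4x_W = 0, so x_Y = 13.875 − 0.5x_W.
The reaction-function slope is −0.5, so a 2-unit rise in x_W moves x_Y by −0.5 × 2 = −1. Y's best response falls — the actions are strategic substitutes.

-1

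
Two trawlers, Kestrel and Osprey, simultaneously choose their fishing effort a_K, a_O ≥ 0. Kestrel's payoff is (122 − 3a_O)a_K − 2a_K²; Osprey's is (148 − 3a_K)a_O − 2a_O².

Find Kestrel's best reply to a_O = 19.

16.25

Expanding Kestrel's payoff: 122a_K − 3a_Oa_K − 2a_K².
∂π/∂a_K = 122 − 3a_O − 4a_K = 0, so a_K = 30.5 − 0.75a_O.
At a_O = 19: a_K = 30.5 − 0.75·19 = 16.25.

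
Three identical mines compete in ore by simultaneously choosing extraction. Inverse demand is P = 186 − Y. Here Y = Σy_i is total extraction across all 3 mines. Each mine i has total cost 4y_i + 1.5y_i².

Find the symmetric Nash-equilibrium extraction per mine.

26

A representative mine's profit is π_i = y_i(186 − Y) − 4y_i − 1.5y_i², with Y = y_i + Σ_{j≠i} y_j.
First-order condition: 182 − 5y_i − Σ_{j≠i} y_j = 0.
With identical mines, set every y_j = y: then 182 − 5y − 2y = 0, i.e. y = 182/7 = 26.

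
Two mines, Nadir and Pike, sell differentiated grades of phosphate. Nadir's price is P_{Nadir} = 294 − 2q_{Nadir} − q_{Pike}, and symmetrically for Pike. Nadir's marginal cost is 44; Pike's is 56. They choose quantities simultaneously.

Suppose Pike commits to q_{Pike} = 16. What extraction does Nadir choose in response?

Mine Nadir's profit: π = q_{Nadir}(294 − 2q_{Nadir} − q_{Pike}) − 44q_{Nadir}.
∂π/∂q_{Nadir} = 250 − 4q_{Nadir} − q_{Pike} = 0 ⇒ q_{Nadir} = 62.5 − 0.25q_{Pike}.
At q_{Pike} = 16: q_{Nadir} = 62.5 − 0.25·16 = 58.5.

58.5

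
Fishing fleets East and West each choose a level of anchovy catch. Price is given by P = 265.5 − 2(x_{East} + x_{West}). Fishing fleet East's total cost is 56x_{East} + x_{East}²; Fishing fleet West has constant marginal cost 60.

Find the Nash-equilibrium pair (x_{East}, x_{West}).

21.35, 40.7

Fishing fleet East's profit: π = x_{East}(265.5 − 2(x_{East} + x_{West})) − 56x_{East} − x_{East}².
∂π/∂x_{East} = 209.5 − 6x_{East} − 2x_{West} = 0, so x_{East} = 419/12 − (1/3)x_{West}.
For West: ∂π/∂x_{West} = 205.5 − 4x_{West} − 2x_{East} = 0 ⇒ x_{West} = 51.375 − 0.5x_{East}.
Substituting the second reaction function into the first: x_{East} = 419/12 − (1/3)(51.375 − 0.5x_{East}), which gives (5/6)x_{East} = 427/24 ⇒ x_{East} = 21.35.
Then x_{West} = 51.375 − 0.5·21.35 = 40.7.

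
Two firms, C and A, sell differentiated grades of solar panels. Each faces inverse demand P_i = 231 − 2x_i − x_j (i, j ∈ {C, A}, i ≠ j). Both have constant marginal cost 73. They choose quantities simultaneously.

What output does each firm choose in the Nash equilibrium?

Firm C's profit: π = x_C(231 − 2x_C − x_A) − 73x_C.
∂π/∂x_C = 158 − 4x_C − x_A = 0 ⇒ x_C = 39.5 − 0.25x_A.
The game is symmetric, so in equilibrium x_A = x_C: the reaction function gives 1.25x_C = 39.5, hence x_C = 31.6.

31.6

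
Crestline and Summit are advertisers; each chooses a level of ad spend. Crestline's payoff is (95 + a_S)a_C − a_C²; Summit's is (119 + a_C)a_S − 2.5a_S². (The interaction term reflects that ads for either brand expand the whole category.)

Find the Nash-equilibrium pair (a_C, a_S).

66, 37

Expanding Crestline's payoff: 95a_C + a_Sa_C − a_C².
∂π/∂a_C = 95 + a_S − 2a_C = 0, so a_C = 47.5 + 0.5a_S.
Likewise for Summit: a_S = 23.8 + 0.2a_C.
Plugging a_S into Crestline's best response: a_C = 47.5 + 0.5(23.8 + 0.2a_C) ⇒ 0.9a_C = 59.4, so a_C = 66.
Then a_S = 23.8 + 0.2·66 = 37.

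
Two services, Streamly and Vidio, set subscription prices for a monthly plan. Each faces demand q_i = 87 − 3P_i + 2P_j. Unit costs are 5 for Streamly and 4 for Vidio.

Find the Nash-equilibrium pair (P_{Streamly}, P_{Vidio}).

Streamly's profit: π = (P_{Streamly} − 5)(87 − 3P_{Streamly} + 2P_{Vidio}).
∂π/∂P_{Streamly} = 102 − 6P_{Streamly} + 2P_{Vidio} = 0 ⇒ P_{Streamly} = 17 + (1/3)P_{Vidio}.
Similarly P_{Vidio} = 16.5 + (1/3)P_{Streamly}.
Solving the two reaction functions simultaneously: (1 − (1/3)(1/3))P_{Streamly} = 17 + (1/3)·16.5, so (8/9)P_{Streamly} = 22.5 and P_{Streamly} = 25.3125.
Then P_{Vidio} = 16.5 + (1/3)·25.3125 = 24.9375.

25.3125, 24.9375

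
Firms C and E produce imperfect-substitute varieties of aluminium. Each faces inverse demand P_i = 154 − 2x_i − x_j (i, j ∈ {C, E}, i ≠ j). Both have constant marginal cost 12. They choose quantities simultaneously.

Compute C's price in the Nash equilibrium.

Firm C's profit: π = x_C(154 − 2x_C − x_E) − 12x_C.
∂π/∂x_C = 142 − 4x_C − x_E = 0 ⇒ x_C = 35.5 − 0.25x_E.
By symmetry x_E = x_C; substituting into the reaction function, 1.25x_C = 35.5 and x_C = 28.4.
P_C = 154 − 2·28.4 − 28.4 = 68.8.

68.8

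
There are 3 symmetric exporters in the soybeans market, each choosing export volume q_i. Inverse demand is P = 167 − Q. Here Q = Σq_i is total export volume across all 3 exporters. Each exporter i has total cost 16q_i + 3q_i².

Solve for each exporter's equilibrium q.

A representative exporter's profit is π_i = q_i(167 − Q) − 16q_i − 3q_i², with Q = q_i + Σ_{j≠i} q_j.
First-order condition: 151 − 8q_i − Σ_{j≠i} q_j = 0.
In a symmetric equilibrium every exporter chooses the same q, so Σ_{j≠i} q_j = 2q. The condition becomes 151 − 10q = 0, giving q = 151/10 = 15.1.

15.1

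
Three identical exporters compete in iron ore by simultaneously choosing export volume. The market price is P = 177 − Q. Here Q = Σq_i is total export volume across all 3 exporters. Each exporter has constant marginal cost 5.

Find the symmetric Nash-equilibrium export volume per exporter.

43

A representative exporter's profit is π_i = q_i(177 − Q) − 5q_i, with Q = q_i + Σ_{j≠i} q_j.
First-order condition: 172 − 2q_i − Σ_{j≠i} q_j = 0.
With identical exporters, set every q_j = q: then 172 − 2q − 2q = 0, i.e. q = 172/4 = 43.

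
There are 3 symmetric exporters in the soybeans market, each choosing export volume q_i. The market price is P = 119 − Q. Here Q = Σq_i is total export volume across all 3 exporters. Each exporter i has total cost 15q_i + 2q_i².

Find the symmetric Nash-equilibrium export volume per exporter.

13

A representative exporter's profit is π_i = q_i(119 − Q) − 15q_i − 2q_i², with Q = q_i + Σ_{j≠i} q_j.
First-order condition: 104 − 6q_i − Σ_{j≠i} q_j = 0.
With identical exporters, set every q_j = q: then 104 − 6q − 2q = 0, i.e. q = 104/8 = 13.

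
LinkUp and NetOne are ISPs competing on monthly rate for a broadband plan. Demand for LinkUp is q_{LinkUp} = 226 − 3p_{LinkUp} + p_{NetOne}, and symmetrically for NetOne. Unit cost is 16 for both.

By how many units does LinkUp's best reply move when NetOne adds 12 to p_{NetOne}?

LinkUp's profit: π = (p_{LinkUp} − 16)(226 − 3p_{LinkUp} + p_{NetOne}).
∂π/∂p_{LinkUp} = 274 − 6p_{LinkUp} + p_{NetOne} = 0 ⇒ p_{LinkUp} = 137/3 + (1/6)p_{NetOne}.
The reaction-function slope is 1/6, so a 12-unit rise in p_{NetOne} moves p_{LinkUp} by 1/6 × 12 = 2. LinkUp's best response rises — the actions are strategic complements.

2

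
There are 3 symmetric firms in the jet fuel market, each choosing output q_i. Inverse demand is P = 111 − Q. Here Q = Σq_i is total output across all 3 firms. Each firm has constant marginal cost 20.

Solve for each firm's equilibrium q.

A representative firm's profit is π_i = q_i(111 − Q) − 20q_i, with Q = q_i + Σ_{j≠i} q_j.
First-order condition: 91 − 2q_i − Σ_{j≠i} q_j = 0.
Imposing symmetry (q_j = q for all j) turns Σ_{j≠i} q_j into 2q, so 91 = 4q and q = 22.75.

22.75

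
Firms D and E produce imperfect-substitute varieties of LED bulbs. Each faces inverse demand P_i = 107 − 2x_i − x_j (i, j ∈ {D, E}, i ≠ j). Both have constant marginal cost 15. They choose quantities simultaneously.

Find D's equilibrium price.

Firm D's profit: π = x_D(107 − 2x_D − x_E) − 15x_D.
∂π/∂x_D = 92 − 4x_D − x_E = 0 ⇒ x_D = 23 − 0.25x_E.
Setting x_D = x_E in the reaction function: x_D = 23 − 0.25x_D, so x_D = 23 / 1.25 = 18.4.
P_D = 107 − 2·18.4 − 18.4 = 51.8.

51.8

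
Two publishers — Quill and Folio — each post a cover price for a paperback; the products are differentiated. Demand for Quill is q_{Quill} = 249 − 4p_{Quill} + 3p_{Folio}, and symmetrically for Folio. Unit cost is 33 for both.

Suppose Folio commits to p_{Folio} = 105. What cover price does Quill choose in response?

Quill's profit: π = (p_{Quill} − 33)(249 − 4p_{Quill} + 3p_{Folio}).
∂π/∂p_{Quill} = 381 − 8p_{Quill} + 3p_{Folio} = 0 ⇒ p_{Quill} = 47.625 + 0.375p_{Folio}.
At p_{Folio} = 105: p_{Quill} = 47.625 + 0.375·105 = 87.

87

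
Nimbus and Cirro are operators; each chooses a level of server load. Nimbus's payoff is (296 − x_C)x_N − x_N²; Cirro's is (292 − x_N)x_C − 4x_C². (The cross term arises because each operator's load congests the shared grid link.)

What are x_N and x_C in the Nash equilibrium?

138.4, 19.2

Expanding Nimbus's payoff: 296x_N − x_Cx_N − x_N².
∂π/∂x_N = 296 − x_C − 2x_N = 0, so x_N = 148 − 0.5x_C.
Likewise for Cirro: x_C = 36.5 − 0.125x_N.
Plugging x_C into Nimbus's best response: x_N = 148 − 0.5(36.5 − 0.125x_N) ⇒ 0.9375x_N = 129.75, so x_N = 138.4.
Then x_C = 36.5 − 0.125·138.4 = 19.2.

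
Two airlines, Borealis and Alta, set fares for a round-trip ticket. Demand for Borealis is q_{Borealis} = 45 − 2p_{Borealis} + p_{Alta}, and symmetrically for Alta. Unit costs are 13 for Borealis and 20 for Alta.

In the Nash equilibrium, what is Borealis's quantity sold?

23.2

Borealis's profit: π = (p_{Borealis} − 13)(45 − 2p_{Borealis} + p_{Alta}).
∂π/∂p_{Borealis} = 71 − 4p_{Borealis} + p_{Alta} = 0 ⇒ p_{Borealis} = 17.75 + 0.25p_{Alta}.
Similarly p_{Alta} = 21.25 + 0.25p_{Borealis}.
Plugging p_{Alta} into Borealis's best response: p_{Borealis} = 17.75 + 0.25(21.25 + 0.25p_{Borealis}) ⇒ 0.9375p_{Borealis} = 23.0625, so p_{Borealis} = 24.6.
Then p_{Alta} = 21.25 + 0.25·24.6 = 27.4.
q_{Borealis} = 45 − 2·24.6 + 27.4 = 23.2.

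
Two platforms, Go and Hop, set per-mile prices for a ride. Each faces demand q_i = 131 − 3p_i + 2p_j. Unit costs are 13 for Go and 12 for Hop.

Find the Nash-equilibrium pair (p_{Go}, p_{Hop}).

42.3125, 41.9375

Go's profit: π = (p_{Go} − 13)(131 − 3p_{Go} + 2p_{Hop}).
∂π/∂p_{Go} = 170 − 6p_{Go} + 2p_{Hop} = 0 ⇒ p_{Go} = 85/3 + (1/3)p_{Hop}.
Similarly p_{Hop} = 167/6 + (1/3)p_{Go}.
Solving the two reaction functions simultaneously: (1 − (1/3)(1/3))p_{Go} = 85/3 + (1/3)·(167/6), so (8/9)p_{Go} = 677/18 and p_{Go} = 42.3125.
Then p_{Hop} = 167/6 + (1/3)·42.3125 = 41.9375.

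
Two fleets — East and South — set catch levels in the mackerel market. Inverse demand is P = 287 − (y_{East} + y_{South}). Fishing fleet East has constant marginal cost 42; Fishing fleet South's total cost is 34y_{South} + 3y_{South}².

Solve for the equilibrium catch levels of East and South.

Fishing fleet East's profit: π = y_{East}(287 − (y_{East} + y_{South})) − 42y_{East}.
∂π/∂y_{East} = 245 − 2y_{East} − y_{South} = 0, so y_{East} = 122.5 − 0.5y_{South}.
For South: ∂π/∂y_{South} = 253 − 8y_{South} − y_{East} = 0 ⇒ y_{South} = 31.625 − 0.125y_{East}.
Plugging y_{South} into East's best response: y_{East} = 122.5 − 0.5(31.625 − 0.125y_{East}) ⇒ 0.9375y_{East} = 106.6875, so y_{East} = 113.8.
Then y_{South} = 31.625 − 0.125·113.8 = 17.4.

113.8, 17.4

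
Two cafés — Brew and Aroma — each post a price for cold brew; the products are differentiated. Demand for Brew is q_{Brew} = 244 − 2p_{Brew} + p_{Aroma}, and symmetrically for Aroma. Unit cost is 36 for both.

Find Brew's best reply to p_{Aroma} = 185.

125.25

Brew's profit: π = (p_{Brew} − 36)(244 − 2p_{Brew} + p_{Aroma}).
∂π/∂p_{Brew} = 316 − 4p_{Brew} + p_{Aroma} = 0 ⇒ p_{Brew} = 79 + 0.25p_{Aroma}.
At p_{Aroma} = 185: p_{Brew} = 79 + 0.25·185 = 125.25.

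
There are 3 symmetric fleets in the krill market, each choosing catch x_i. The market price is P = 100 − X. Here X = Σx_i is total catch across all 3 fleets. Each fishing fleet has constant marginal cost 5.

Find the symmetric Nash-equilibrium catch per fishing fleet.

23.75

A representative fishing fleet's profit is π_i = x_i(100 − X) − 5x_i, with X = x_i + Σ_{j≠i} x_j.
First-order condition: 95 − 2x_i − Σ_{j≠i} x_j = 0.
Imposing symmetry (x_j = x for all j) turns Σ_{j≠i} x_j into 2x, so 95 = 4x and x = 23.75.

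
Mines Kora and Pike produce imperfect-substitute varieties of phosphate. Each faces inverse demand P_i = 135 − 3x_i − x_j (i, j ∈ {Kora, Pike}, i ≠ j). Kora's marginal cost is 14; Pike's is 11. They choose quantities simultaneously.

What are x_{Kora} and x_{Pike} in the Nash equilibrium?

Mine Kora's profit: π = x_{Kora}(135 − 3x_{Kora} − x_{Pike}) − 14x_{Kora}.
∂π/∂x_{Kora} = 121 − 6x_{Kora} − x_{Pike} = 0 ⇒ x_{Kora} = 121/6 − (1/6)x_{Pike}.
Similarly x_{Pike} = 62/3 − (1/6)x_{Kora}.
Substituting the second reaction function into the first: x_{Kora} = 121/6 − (1/6)(62/3 − (1/6)x_{Kora}), which gives (35/36)x_{Kora} = 301/18 ⇒ x_{Kora} = 17.2.
Then x_{Pike} = 62/3 − (1/6)·17.2 = 17.8.

17.2, 17.8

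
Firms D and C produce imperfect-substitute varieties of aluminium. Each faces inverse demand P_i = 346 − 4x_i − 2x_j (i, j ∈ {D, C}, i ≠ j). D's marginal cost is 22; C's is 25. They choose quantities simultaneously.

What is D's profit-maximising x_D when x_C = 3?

Firm D's profit: π = x_D(346 − 4x_D − 2x_C) − 22x_D.
∂π/∂x_D = 324 − 8x_D − 2x_C = 0 ⇒ x_D = 40.5 − 0.25x_C.
At x_C = 3: x_D = 40.5 − 0.25·3 = 39.75.

39.75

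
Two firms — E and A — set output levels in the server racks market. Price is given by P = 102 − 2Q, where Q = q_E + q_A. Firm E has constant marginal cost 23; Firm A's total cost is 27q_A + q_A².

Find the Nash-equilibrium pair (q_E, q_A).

16.2, 7.1

Firm E's profit: π = q_E(102 − 2(q_E + q_A)) − 23q_E.
∂π/∂q_E = 79 − 4q_E − 2q_A = 0, so q_E = 19.75 − 0.5q_A.
For A: ∂π/∂q_A = 75 − 6q_A − 2q_E = 0 ⇒ q_A = 12.5 − (1/3)q_E.
Plugging q_A into E's best response: q_E = 19.75 − 0.5(12.5 − (1/3)q_E) ⇒ (5/6)q_E = 13.5, so q_E = 16.2.
Then q_A = 12.5 − (1/3)·16.2 = 7.1.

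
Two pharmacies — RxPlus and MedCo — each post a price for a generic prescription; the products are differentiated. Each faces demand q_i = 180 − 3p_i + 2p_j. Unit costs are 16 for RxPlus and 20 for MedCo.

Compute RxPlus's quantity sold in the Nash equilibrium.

125.25

RxPlus's profit: π = (p_{RxPlus} − 16)(180 − 3p_{RxPlus} + 2p_{MedCo}).
∂π/∂p_{RxPlus} = 228 − 6p_{RxPlus} + 2p_{MedCo} = 0 ⇒ p_{RxPlus} = 38 + (1/3)p_{MedCo}.
Similarly p_{MedCo} = 40 + (1/3)p_{RxPlus}.
Substituting the second reaction function into the first: p_{RxPlus} = 38 + (1/3)(40 + (1/3)p_{RxPlus}), which gives (8/9)p_{RxPlus} = 154/3 ⇒ p_{RxPlus} = 57.75.
Then p_{MedCo} = 40 + (1/3)·57.75 = 59.25.
q_{RxPlus} = 180 − 3·57.75 + 2·59.25 = 125.25.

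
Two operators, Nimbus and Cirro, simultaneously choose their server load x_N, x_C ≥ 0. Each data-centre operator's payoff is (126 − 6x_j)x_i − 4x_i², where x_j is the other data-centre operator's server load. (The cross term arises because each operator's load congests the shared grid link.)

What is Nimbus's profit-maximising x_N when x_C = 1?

Nimbus's payoff is (126 − 6x_C)x_N − 4x_N².
∂π/∂x_N = 126 − 6x_C − 8x_N = 0, so x_N = 15.75 − 0.75x_C.
At x_C = 1: x_N = 15.75 − 0.75·1 = 15.

15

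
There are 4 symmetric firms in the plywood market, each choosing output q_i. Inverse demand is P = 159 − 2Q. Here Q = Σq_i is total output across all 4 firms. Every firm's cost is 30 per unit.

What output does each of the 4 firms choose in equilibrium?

A representative firm's profit is π_i = q_i(159 − 2Q) − 30q_i, with Q = q_i + Σ_{j≠i} q_j.
First-order condition: 129 − 4q_i − 2Σ_{j≠i} q_j = 0.
Imposing symmetry (q_j = q for all j) turns Σ_{j≠i} q_j into 3q, so 129 = 10q and q = 12.9.

12.9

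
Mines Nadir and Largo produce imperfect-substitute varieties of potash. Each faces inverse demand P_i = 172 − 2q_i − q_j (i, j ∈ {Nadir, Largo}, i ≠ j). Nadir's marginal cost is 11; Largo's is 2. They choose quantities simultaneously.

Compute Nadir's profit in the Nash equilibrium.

1997.12

Mine Nadir's profit: π = q_{Nadir}(172 − 2q_{Nadir} − q_{Largo}) − 11q_{Nadir}.
∂π/∂q_{Nadir} = 161 − 4q_{Nadir} − q_{Largo} = 0 ⇒ q_{Nadir} = 40.25 − 0.25q_{Largo}.
Similarly q_{Largo} = 42.5 − 0.25q_{Nadir}.
Solving the two reaction functions simultaneously: (1 − (−0.25)(−0.25))q_{Nadir} = 40.25 − 0.25·42.5, so 0.9375q_{Nadir} = 29.625 and q_{Nadir} = 31.6.
Then q_{Largo} = 42.5 − 0.25·31.6 = 34.6.
P_{Nadir} = 172 − 2·31.6 − 34.6 = 74.2.
Profit = (74.2 − 11)·31.6 = 1997.12.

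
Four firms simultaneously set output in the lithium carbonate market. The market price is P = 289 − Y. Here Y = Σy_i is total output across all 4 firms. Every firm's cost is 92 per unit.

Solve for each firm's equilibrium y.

39.4

A representative firm's profit is π_i = y_i(289 − Y) − 92y_i, with Y = y_i + Σ_{j≠i} y_j.
First-order condition: 197 − 2y_i − Σ_{j≠i} y_j = 0.
In a symmetric equilibrium every firm chooses the same y, so Σ_{j≠i} y_j = 3y. The condition becomes 197 − 5y = 0, giving y = 197/5 = 39.4.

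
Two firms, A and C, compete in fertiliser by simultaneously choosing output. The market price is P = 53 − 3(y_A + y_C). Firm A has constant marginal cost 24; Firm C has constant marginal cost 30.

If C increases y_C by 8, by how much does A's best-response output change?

Firm A's profit: π = y_A(53 − 3(y_A + y_C)) − 24y_A.
∂π/∂y_A = 29 − 6y_A − 3y_C = 0, so y_A = 29/6 − 0.5y_C.
The reaction-function slope is −0.5, so an 8-unit rise in y_C moves y_A by −0.5 × 8 = −4. A's best response falls — the actions are strategic substitutes.

-4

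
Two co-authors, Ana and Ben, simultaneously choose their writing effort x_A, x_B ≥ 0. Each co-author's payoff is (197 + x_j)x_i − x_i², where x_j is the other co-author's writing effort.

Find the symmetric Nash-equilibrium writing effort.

Ana's payoff is (197 + x_B)x_A − x_A².
∂π/∂x_A = 197 + x_B − 2x_A = 0, so x_A = 98.5 + 0.5x_B.
Setting x_A = x_B in the reaction function: x_A = 98.5 + 0.5x_A, so x_A = 98.5 / 0.5 = 197.

197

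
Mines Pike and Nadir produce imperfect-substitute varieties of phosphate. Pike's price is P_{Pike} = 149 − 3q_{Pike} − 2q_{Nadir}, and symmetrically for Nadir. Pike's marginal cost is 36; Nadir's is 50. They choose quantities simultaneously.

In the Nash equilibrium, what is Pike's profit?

Mine Pike's profit: π = q_{Pike}(149 − 3q_{Pike} − 2q_{Nadir}) − 36q_{Pike}.
∂π/∂q_{Pike} = 113 − 6q_{Pike} − 2q_{Nadir} = 0 ⇒ q_{Pike} = 113/6 − (1/3)q_{Nadir}.
Similarly q_{Nadir} = 16.5 − (1/3)q_{Pike}.
Substituting the second reaction function into the first: q_{Pike} = 113/6 − (1/3)(16.5 − (1/3)q_{Pike}), which gives (8/9)q_{Pike} = 40/3 ⇒ q_{Pike} = 15.
Then q_{Nadir} = 16.5 − (1/3)·15 = 11.5.
P_{Pike} = 149 − 3·15 − 2·11.5 = 81.
Profit = (81 − 36)·15 = 675.

675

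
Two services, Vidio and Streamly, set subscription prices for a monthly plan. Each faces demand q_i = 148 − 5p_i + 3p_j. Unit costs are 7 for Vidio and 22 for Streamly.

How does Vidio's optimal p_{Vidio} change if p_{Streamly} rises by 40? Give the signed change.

Vidio's profit: π = (p_{Vidio} − 7)(148 − 5p_{Vidio} + 3p_{Streamly}).
∂π/∂p_{Vidio} = 183 − 10p_{Vidio} + 3p_{Streamly} = 0 ⇒ p_{Vidio} = 18.3 + 0.3p_{Streamly}.
The reaction-function slope is 0.3, so a 40-unit rise in p_{Streamly} moves p_{Vidio} by 0.3 × 40 = 12. Vidio's best response rises — the actions are strategic complements.

12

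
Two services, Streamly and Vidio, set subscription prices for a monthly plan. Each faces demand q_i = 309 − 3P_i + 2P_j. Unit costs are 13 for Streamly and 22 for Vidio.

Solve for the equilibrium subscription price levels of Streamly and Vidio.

Streamly's profit: π = (P_{Streamly} − 13)(309 − 3P_{Streamly} + 2P_{Vidio}).
∂π/∂P_{Streamly} = 348 − 6P_{Streamly} + 2P_{Vidio} = 0 ⇒ P_{Streamly} = 58 + (1/3)P_{Vidio}.
Similarly P_{Vidio} = 62.5 + (1/3)P_{Streamly}.
Substituting the second reaction function into the first: P_{Streamly} = 58 + (1/3)(62.5 + (1/3)P_{Streamly}), which gives (8/9)P_{Streamly} = 473/6 ⇒ P_{Streamly} = 88.6875.
Then P_{Vidio} = 62.5 + (1/3)·88.6875 = 92.0625.

88.6875, 92.0625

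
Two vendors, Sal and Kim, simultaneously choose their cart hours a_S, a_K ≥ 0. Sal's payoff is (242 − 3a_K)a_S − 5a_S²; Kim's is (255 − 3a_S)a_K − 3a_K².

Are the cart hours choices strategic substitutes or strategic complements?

Expanding Sal's payoff: 242a_S − 3a_Ka_S − 5a_S².
∂π/∂a_S = 242 − 3a_K − 10a_S = 0, so a_S = 24.2 − 0.3a_K.
The best-response slope da_S/da_K = −0.3 < 0: the reaction function is downward-sloping, so the choices are strategic substitutes.

strategic substitutes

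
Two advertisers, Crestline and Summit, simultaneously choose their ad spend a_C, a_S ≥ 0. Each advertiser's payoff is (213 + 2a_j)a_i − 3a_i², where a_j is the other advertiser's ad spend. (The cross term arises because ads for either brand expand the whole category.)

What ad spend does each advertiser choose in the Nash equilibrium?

53.25

Crestline's payoff is (213 + 2a_S)a_C − 3a_C².
∂π/∂a_C = 213 + 2a_S − 6a_C = 0, so a_C = 35.5 + (1/3)a_S.
The game is symmetric, so in equilibrium a_S = a_C: the reaction function gives (2/3)a_C = 35.5, hence a_C = 53.25.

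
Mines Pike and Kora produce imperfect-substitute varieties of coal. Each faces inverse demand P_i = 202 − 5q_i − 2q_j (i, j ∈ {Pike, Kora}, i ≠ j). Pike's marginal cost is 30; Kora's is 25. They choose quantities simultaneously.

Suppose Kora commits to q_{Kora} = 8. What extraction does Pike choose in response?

15.6

Mine Pike's profit: π = q_{Pike}(202 − 5q_{Pike} − 2q_{Kora}) − 30q_{Pike}.
∂π/∂q_{Pike} = 172 − 10q_{Pike} − 2q_{Kora} = 0 ⇒ q_{Pike} = 17.2 − 0.2q_{Kora}.
At q_{Kora} = 8: q_{Pike} = 17.2 − 0.2·8 = 15.6.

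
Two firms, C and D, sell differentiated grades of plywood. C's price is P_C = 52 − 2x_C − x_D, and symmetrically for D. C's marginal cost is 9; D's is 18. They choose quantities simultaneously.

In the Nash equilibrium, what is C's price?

27.4

Firm C's profit: π = x_C(52 − 2x_C − x_D) − 9x_C.
∂π/∂x_C = 43 − 4x_C − x_D = 0 ⇒ x_C = 10.75 − 0.25x_D.
Similarly x_D = 8.5 − 0.25x_C.
Solving the two reaction functions simultaneously: (1 − (−0.25)(−0.25))x_C = 10.75 − 0.25·8.5, so 0.9375x_C = 8.625 and x_C = 9.2.
Then x_D = 8.5 − 0.25·9.2 = 6.2.
P_C = 52 − 2·9.2 − 6.2 = 27.4.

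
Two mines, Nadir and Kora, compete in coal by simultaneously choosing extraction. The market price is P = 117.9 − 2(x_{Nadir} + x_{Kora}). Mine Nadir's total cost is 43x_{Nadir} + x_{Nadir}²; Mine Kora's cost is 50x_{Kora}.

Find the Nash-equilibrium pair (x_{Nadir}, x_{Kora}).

Mine Nadir's profit: π = x_{Nadir}(117.9 − 2(x_{Nadir} + x_{Kora})) − 43x_{Nadir} − x_{Nadir}².
∂π/∂x_{Nadir} = 74.9 − 6x_{Nadir} − 2x_{Kora} = 0, so x_{Nadir} = 749/60 − (1/3)x_{Kora}.
For Kora: ∂π/∂x_{Kora} = 67.9 − 4x_{Kora} − 2x_{Nadir} = 0 ⇒ x_{Kora} = 16.975 − 0.5x_{Nadir}.
Solving the two reaction functions simultaneously: (1 − (−1/3)(−0.5))x_{Nadir} = 749/60 − (1/3)·16.975, so (5/6)x_{Nadir} = 6.825 and x_{Nadir} = 8.19.
Then x_{Kora} = 16.975 − 0.5·8.19 = 12.88.

8.19, 12.88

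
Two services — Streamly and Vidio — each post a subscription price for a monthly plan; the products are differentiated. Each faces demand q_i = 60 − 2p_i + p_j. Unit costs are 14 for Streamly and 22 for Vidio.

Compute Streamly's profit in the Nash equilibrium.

Streamly's profit: π = (p_{Streamly} − 14)(60 − 2p_{Streamly} + p_{Vidio}).
∂π/∂p_{Streamly} = 88 − 4p_{Streamly} + p_{Vidio} = 0 ⇒ p_{Streamly} = 22 + 0.25p_{Vidio}.
Similarly p_{Vidio} = 26 + 0.25p_{Streamly}.
Substituting the second reaction function into the first: p_{Streamly} = 22 + 0.25(26 + 0.25p_{Streamly}), which gives 0.9375p_{Streamly} = 28.5 ⇒ p_{Streamly} = 30.4.
Then p_{Vidio} = 26 + 0.25·30.4 = 33.6.
q_{Streamly} = 60 − 2·30.4 + 33.6 = 32.8.
Profit = (30.4 − 14)·32.8 = 537.92.

537.92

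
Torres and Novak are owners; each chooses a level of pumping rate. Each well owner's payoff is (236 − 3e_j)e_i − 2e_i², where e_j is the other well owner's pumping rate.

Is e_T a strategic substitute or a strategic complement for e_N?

Torres's payoff is (236 − 3e_N)e_T − 2e_T².
∂π/∂e_T = 236 − 3e_N − 4e_T = 0, so e_T = 59 − 0.75e_N.
The best-response slope de_T/de_N = −0.75 < 0: the reaction function is downward-sloping, so the choices are strategic substitutes.

strategic substitutes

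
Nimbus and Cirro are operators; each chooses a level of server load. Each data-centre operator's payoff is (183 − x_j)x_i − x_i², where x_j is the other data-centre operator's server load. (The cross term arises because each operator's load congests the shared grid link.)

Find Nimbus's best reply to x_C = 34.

Nimbus's payoff is (183 − x_C)x_N − x_N².
∂π/∂x_N = 183 − x_C − 2x_N = 0, so x_N = 91.5 − 0.5x_C.
At x_C = 34: x_N = 91.5 − 0.5·34 = 74.5.

74.5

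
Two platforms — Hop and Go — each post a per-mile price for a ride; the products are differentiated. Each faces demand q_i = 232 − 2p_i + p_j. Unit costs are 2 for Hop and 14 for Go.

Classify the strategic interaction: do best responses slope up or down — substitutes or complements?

strategic complements

Hop's profit: π = (p_{Hop} − 2)(232 − 2p_{Hop} + p_{Go}).
∂π/∂p_{Hop} = 236 − 4p_{Hop} + p_{Go} = 0 ⇒ p_{Hop} = 59 + 0.25p_{Go}.
The best-response slope dp_{Hop}/dp_{Go} = 0.25 > 0: the reaction function is upward-sloping, so the choices are strategic complements.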